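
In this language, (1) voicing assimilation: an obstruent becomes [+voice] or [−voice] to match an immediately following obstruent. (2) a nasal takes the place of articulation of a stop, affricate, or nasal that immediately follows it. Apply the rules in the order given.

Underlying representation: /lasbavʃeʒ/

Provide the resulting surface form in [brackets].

Rule 1: /s/ before /b/ (voiced) → [z]
Rule 1: /v/ before /ʃ/ (voiceless) → [f]
After rule 1: lazbafʃeʒ
Rule 2: no segment meets the rule's conditions; no change.

[lazbafʃeʒ]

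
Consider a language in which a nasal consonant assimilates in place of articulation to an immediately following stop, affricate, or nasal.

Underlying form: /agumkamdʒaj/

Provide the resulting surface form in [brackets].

/m/ before /k/ (velar) → [ŋ]
/m/ before /dʒ/ (palatal) → [ɲ]

[aguŋkaɲdʒaj]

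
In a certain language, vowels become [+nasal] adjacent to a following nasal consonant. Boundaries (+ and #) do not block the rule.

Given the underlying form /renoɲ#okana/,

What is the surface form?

/e/ before nasal /n/ → [ẽ]
/o/ before nasal /ɲ/ → [õ]
/a/ before nasal /n/ → [ã]

[rẽnõɲ#okãna]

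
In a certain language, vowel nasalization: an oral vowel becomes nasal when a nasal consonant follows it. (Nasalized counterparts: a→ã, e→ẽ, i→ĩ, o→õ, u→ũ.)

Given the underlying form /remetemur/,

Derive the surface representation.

/e/ before nasal /m/ → [ẽ]
/e/ before nasal /m/ → [ẽ]

[rẽmetẽmur]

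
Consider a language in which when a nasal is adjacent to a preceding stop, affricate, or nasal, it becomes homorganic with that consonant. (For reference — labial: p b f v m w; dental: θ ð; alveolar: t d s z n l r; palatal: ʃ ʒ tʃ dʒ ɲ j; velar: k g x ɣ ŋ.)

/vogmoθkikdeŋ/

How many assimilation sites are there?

1

/m/ after /g/ (velar) → [ŋ]
1 segment changes.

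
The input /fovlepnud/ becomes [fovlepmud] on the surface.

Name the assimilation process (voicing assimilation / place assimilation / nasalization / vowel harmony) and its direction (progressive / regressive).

/n/→[m].
Each target copies a feature from the preceding segment, so the direction is progressive.

place assimilation, progressive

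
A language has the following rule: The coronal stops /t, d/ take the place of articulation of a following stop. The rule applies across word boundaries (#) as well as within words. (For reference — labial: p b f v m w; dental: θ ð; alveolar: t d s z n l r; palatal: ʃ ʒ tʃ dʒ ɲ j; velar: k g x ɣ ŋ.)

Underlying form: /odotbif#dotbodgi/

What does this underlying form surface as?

[odopbif#dopboggi]

/t/ before /b/ (labial) → [p]
/t/ before /b/ (labial) → [p]
/d/ before /g/ (velar) → [g]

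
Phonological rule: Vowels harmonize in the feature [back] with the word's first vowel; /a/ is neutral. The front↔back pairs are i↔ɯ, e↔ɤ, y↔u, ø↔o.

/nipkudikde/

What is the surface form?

[nipkydikde]

/u/ harmonizes with /i/ ([-back]) → [y]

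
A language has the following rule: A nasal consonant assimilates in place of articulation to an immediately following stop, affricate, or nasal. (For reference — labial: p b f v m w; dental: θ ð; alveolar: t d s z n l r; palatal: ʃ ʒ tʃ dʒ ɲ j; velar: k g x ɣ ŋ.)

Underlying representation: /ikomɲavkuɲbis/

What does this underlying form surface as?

[ikoɲɲavkumbis]

/m/ before /ɲ/ (palatal) → [ɲ]
/ɲ/ before /b/ (labial) → [m]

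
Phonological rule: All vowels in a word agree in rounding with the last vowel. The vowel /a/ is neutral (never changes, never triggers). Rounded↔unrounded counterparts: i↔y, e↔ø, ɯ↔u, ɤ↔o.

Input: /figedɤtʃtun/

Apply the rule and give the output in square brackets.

[fygødotʃtun]

/i/ harmonizes with /u/ ([+round]) → [y]
/e/ harmonizes with /u/ ([+round]) → [ø]
/ɤ/ harmonizes with /u/ ([+round]) → [o]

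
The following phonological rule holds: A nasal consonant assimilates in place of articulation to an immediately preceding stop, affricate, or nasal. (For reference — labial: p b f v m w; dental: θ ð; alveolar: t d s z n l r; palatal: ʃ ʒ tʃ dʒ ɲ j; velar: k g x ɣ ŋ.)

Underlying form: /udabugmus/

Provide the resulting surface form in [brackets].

/m/ after /g/ (velar) → [ŋ]

[udabugŋus]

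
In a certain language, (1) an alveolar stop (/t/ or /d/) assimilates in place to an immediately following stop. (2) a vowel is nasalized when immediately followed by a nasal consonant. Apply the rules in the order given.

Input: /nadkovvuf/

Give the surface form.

[nagkovvuf]

Rule 1: /d/ before /k/ (velar) → [g]
After rule 1: nagkovvuf
Rule 2: no segment meets the rule's conditions; no change.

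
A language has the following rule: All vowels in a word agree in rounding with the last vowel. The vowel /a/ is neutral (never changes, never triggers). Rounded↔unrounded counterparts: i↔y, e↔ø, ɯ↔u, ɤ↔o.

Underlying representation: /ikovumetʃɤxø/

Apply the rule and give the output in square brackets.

/i/ harmonizes with /ø/ ([+round]) → [y]
/e/ harmonizes with /ø/ ([+round]) → [ø]
/ɤ/ harmonizes with /ø/ ([+round]) → [o]

[ykovumøtʃoxø]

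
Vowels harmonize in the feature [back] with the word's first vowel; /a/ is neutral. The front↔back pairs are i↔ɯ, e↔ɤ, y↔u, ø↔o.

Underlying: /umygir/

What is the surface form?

/y/ harmonizes with /u/ ([+back]) → [u]
/i/ harmonizes with /u/ ([+back]) → [ɯ]

[umugɯr]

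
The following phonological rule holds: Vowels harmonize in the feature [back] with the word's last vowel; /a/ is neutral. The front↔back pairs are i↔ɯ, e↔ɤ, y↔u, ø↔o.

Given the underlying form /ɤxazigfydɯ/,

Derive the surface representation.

/i/ harmonizes with /ɯ/ ([+back]) → [ɯ]
/y/ harmonizes with /ɯ/ ([+back]) → [u]

[ɤxazɯgfudɯ]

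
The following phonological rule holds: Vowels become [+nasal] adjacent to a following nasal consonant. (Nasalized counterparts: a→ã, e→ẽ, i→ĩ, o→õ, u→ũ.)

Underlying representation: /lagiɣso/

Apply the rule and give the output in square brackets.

[lagiɣso]

no segment meets the rule's conditions; no change.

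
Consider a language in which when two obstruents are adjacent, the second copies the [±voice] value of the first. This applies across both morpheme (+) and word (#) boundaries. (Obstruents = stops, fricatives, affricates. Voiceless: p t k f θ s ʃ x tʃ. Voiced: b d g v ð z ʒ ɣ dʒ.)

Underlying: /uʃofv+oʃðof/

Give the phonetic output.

[uʃoff+oʃθof]

/v/ after /f/ (voiceless) → [f]
/ð/ after /ʃ/ (voiceless) → [θ]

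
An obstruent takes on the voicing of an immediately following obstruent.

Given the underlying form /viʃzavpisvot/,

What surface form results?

[viʒzafpizvot]

/ʃ/ before /z/ (voiced) → [ʒ]
/v/ before /p/ (voiceless) → [f]
/s/ before /v/ (voiced) → [z]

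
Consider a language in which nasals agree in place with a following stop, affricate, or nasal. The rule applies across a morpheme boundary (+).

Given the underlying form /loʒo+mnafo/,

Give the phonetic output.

[loʒo+nnafo]

/m/ before /n/ (alveolar) → [n]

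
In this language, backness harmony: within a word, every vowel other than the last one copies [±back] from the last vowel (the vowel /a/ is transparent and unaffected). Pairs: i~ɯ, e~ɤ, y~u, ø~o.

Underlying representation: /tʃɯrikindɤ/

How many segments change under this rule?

2

/i/ harmonizes with /ɤ/ ([+back]) → [ɯ]
/i/ harmonizes with /ɤ/ ([+back]) → [ɯ]
2 segments change.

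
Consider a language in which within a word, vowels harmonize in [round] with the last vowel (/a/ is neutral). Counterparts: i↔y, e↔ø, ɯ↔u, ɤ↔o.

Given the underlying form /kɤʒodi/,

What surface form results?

/o/ harmonizes with /i/ ([-round]) → [ɤ]

[kɤʒɤdi]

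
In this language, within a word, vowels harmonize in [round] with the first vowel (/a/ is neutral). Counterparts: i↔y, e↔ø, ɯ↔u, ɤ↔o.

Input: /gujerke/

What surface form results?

/e/ harmonizes with /u/ ([+round]) → [ø]
/e/ harmonizes with /u/ ([+round]) → [ø]

[gujørkø]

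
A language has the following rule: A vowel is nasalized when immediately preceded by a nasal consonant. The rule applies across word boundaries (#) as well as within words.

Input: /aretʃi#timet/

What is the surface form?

[aretʃi#timẽt]

/e/ after nasal /m/ → [ẽ]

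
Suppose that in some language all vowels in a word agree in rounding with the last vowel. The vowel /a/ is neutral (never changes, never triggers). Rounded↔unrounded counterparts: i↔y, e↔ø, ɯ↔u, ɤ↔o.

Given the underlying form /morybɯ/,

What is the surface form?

[mɤribɯ]

/o/ harmonizes with /ɯ/ ([-round]) → [ɤ]
/y/ harmonizes with /ɯ/ ([-round]) → [i]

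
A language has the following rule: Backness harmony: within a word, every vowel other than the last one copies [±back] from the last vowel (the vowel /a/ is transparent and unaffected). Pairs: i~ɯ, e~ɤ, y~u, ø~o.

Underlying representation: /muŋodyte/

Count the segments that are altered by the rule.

2

/u/ harmonizes with /e/ ([-back]) → [y]
/o/ harmonizes with /e/ ([-back]) → [ø]
2 segments change.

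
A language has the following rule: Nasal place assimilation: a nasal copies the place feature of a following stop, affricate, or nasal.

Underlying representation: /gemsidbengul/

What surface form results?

/n/ before /g/ (velar) → [ŋ]

[gemsidbeŋgul]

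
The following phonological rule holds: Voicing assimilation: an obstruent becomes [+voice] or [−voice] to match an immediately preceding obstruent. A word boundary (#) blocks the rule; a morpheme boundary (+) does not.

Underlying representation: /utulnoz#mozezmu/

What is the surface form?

no segment meets the rule's conditions; no change.

[utulnoz#mozezmu]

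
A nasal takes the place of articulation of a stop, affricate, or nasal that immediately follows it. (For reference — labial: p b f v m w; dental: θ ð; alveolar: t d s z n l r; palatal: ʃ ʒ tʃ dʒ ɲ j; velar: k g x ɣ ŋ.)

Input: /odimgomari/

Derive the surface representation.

/m/ before /g/ (velar) → [ŋ]

[odiŋgomari]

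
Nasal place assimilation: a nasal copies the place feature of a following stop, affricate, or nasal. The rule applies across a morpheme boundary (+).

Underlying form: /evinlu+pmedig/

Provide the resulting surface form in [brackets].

no segment meets the rule's conditions; no change.

[evinlu+pmedig]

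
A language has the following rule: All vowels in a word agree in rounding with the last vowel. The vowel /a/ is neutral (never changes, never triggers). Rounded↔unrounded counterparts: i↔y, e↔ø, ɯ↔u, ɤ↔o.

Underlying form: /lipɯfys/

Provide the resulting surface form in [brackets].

/i/ harmonizes with /y/ ([+round]) → [y]
/ɯ/ harmonizes with /y/ ([+round]) → [u]

[lypufys]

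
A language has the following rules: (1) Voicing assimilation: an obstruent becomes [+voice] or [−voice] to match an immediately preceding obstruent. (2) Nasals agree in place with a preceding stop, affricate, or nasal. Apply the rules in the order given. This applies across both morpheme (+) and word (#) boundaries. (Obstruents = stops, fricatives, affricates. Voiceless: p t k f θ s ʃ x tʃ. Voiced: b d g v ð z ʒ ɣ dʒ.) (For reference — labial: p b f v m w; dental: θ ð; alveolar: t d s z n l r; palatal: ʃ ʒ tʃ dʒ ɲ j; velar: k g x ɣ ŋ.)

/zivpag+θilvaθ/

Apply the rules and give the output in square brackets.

[zivbag+ðilvaθ]

Rule 1: /p/ after /v/ (voiced) → [b]
Rule 1: /θ/ after /g/ (voiced) → [ð]
After rule 1: zivbag+ðilvaθ
Rule 2: no segment meets the rule's conditions; no change.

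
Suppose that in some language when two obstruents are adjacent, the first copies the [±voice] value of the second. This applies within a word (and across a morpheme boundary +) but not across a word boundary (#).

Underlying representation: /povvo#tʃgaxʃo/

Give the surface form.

[povvo#dʒgaxʃo]

/tʃ/ before /g/ (voiced) → [dʒ]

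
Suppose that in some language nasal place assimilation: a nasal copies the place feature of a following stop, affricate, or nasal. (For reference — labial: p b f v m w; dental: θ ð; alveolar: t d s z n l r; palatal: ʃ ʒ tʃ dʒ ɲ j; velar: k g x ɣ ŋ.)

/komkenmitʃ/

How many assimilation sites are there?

/m/ before /k/ (velar) → [ŋ]
/n/ before /m/ (labial) → [m]
2 segments change.

2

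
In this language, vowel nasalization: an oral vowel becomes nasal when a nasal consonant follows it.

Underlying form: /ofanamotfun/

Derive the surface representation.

[ofãnãmotfũn]

/a/ before nasal /n/ → [ã]
/a/ before nasal /m/ → [ã]
/u/ before nasal /n/ → [ũ]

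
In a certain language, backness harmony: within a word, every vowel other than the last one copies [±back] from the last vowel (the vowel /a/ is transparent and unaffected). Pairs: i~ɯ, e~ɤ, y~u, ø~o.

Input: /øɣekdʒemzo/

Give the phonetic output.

/ø/ harmonizes with /o/ ([+back]) → [o]
/e/ harmonizes with /o/ ([+back]) → [ɤ]
/e/ harmonizes with /o/ ([+back]) → [ɤ]

[oɣɤkdʒɤmzo]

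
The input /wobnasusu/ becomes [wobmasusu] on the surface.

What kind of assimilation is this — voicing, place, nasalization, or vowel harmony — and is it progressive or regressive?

/n/→[m].
Each target copies a feature from the preceding segment, so the direction is progressive.

place assimilation, progressive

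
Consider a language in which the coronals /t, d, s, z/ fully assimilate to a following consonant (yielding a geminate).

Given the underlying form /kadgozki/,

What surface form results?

[kaggokki]

/d/ before /g/ → [g] (total assimilation)
/z/ before /k/ → [k] (total assimilation)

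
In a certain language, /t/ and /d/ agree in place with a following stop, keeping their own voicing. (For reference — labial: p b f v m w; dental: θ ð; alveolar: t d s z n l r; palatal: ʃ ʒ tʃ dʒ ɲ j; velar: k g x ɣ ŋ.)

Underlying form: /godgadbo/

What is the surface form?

/d/ before /g/ (velar) → [g]
/d/ before /b/ (labial) → [b]

[goggabbo]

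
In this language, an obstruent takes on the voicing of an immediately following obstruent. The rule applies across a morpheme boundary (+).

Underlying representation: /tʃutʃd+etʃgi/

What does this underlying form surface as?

[tʃudʒd+edʒgi]

/tʃ/ before /d/ (voiced) → [dʒ]
/tʃ/ before /g/ (voiced) → [dʒ]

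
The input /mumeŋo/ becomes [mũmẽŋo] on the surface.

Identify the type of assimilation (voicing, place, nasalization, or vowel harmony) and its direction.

nasalization, regressive

/u/→[ũ] /e/→[ẽ].
Each target copies a feature from the following segment, so the direction is regressive.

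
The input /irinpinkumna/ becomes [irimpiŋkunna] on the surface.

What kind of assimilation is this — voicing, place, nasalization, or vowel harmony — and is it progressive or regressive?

place assimilation, regressive

/n/→[m] /n/→[ŋ] /m/→[n].
Each target copies a feature from the following segment, so the direction is regressive.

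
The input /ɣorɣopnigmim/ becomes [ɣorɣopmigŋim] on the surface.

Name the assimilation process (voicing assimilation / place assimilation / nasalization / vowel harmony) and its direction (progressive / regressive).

place assimilation, progressive

/n/→[m] /m/→[ŋ].
Each target copies a feature from the preceding segment, so the direction is progressive.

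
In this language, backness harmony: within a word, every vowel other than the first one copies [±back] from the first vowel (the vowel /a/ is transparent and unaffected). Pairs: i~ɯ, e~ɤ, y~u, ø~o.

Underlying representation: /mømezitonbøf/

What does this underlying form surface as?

/o/ harmonizes with /ø/ ([-back]) → [ø]

[mømezitønbøf]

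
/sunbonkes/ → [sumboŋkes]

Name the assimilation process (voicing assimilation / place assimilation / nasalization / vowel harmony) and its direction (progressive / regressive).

place assimilation, regressive

/n/→[m] /n/→[ŋ].
Each target copies a feature from the following segment, so the direction is regressive.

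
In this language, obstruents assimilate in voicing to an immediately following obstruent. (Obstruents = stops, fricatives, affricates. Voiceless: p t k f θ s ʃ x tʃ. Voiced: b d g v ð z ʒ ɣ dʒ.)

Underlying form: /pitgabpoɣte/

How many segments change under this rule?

/t/ before /g/ (voiced) → [d]
/b/ before /p/ (voiceless) → [p]
/ɣ/ before /t/ (voiceless) → [x]
3 segments change.

3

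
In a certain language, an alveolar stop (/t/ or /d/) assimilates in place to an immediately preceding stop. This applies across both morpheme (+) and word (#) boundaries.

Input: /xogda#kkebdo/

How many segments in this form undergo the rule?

2

/d/ after /g/ (velar) → [g]
/d/ after /b/ (labial) → [b]
2 segments change.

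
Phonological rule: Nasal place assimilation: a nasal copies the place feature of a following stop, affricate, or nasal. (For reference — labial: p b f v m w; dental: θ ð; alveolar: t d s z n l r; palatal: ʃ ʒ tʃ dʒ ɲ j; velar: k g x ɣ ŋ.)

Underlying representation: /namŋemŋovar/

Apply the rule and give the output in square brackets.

[naŋŋeŋŋovar]

/m/ before /ŋ/ (velar) → [ŋ]
/m/ before /ŋ/ (velar) → [ŋ]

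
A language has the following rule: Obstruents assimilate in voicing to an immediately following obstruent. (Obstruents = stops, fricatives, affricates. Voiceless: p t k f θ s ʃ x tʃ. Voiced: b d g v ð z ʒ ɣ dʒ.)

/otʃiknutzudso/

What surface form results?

[otʃiknudzutso]

/t/ before /z/ (voiced) → [d]
/d/ before /s/ (voiceless) → [t]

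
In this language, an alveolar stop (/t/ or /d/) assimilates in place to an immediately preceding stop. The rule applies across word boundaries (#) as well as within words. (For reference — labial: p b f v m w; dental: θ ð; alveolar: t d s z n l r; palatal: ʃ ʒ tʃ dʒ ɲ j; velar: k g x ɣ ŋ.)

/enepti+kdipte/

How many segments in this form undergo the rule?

3

/t/ after /p/ (labial) → [p]
/d/ after /k/ (velar) → [g]
/t/ after /p/ (labial) → [p]
3 segments change.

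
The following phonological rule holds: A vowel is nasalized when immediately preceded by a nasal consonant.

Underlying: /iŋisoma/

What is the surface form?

/i/ after nasal /ŋ/ → [ĩ]
/a/ after nasal /m/ → [ã]

[iŋĩsomã]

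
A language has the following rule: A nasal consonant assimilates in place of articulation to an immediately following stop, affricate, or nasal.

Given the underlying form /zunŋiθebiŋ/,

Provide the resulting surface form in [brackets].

[zuŋŋiθebiŋ]

/n/ before /ŋ/ (velar) → [ŋ]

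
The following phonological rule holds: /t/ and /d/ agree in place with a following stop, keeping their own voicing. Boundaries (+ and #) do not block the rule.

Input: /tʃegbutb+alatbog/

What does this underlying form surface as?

/t/ before /b/ (labial) → [p]
/t/ before /b/ (labial) → [p]

[tʃegbupb+alapbog]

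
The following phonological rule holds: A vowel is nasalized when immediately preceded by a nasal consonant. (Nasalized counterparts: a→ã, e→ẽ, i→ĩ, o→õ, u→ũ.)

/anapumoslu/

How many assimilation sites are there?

2

/a/ after nasal /n/ → [ã]
/o/ after nasal /m/ → [õ]
2 segments change.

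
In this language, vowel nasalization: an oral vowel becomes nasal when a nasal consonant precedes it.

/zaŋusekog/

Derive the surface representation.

/u/ after nasal /ŋ/ → [ũ]

[zaŋũsekog]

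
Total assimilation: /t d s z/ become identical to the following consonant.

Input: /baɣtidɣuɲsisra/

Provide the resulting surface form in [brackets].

/d/ before /ɣ/ → [ɣ] (total assimilation)
/s/ before /r/ → [r] (total assimilation)

[baɣtiɣɣuɲsirra]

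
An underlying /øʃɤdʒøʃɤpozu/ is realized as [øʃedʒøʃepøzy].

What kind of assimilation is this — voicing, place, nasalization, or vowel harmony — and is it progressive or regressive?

vowel harmony, progressive

/ɤ/→[e] /ɤ/→[e] /o/→[ø] /u/→[y].
Vowels agree with the first vowel, so the harmony is progressive.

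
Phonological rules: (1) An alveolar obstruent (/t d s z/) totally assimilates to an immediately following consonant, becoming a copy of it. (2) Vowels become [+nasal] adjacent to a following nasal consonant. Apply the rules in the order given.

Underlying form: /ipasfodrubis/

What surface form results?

[ipafforrubis]

Rule 1: /s/ before /f/ → [f] (total assimilation)
Rule 1: /d/ before /r/ → [r] (total assimilation)
After rule 1: ipafforrubis
Rule 2: no segment meets the rule's conditions; no change.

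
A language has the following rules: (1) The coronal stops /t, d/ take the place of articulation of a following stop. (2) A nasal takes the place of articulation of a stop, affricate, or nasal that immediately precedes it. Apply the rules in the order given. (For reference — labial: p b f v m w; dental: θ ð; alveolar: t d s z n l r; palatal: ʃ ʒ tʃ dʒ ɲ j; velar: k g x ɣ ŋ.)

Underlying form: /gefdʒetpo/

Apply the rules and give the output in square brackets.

[gefdʒeppo]

Rule 1: /t/ before /p/ (labial) → [p]
After rule 1: gefdʒeppo
Rule 2: no segment meets the rule's conditions; no change.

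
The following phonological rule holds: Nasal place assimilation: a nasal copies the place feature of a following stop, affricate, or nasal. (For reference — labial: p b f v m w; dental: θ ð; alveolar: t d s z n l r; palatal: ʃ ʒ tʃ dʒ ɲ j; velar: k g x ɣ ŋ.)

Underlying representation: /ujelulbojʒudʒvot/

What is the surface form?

no segment meets the rule's conditions; no change.

[ujelulbojʒudʒvot]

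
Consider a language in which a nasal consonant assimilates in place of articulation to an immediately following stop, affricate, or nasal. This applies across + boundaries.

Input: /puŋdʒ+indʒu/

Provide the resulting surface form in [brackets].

/ŋ/ before /dʒ/ (palatal) → [ɲ]
/n/ before /dʒ/ (palatal) → [ɲ]

[puɲdʒ+iɲdʒu]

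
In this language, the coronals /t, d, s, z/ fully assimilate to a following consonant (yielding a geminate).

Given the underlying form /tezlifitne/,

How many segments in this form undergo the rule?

/z/ before /l/ → [l] (total assimilation)
/t/ before /n/ → [n] (total assimilation)
2 segments change.

2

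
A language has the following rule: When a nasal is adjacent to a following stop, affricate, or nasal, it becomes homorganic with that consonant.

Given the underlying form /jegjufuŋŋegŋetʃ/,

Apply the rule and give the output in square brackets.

no segment meets the rule's conditions; no change.

[jegjufuŋŋegŋetʃ]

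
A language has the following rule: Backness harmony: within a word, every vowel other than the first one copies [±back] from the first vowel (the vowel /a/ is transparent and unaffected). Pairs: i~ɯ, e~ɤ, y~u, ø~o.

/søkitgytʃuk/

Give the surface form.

[søkitgytʃyk]

/u/ harmonizes with /ø/ ([-back]) → [y]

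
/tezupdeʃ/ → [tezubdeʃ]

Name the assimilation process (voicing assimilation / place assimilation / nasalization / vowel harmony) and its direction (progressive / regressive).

voicing assimilation, regressive

/p/→[b].
Each target copies a feature from the following segment, so the direction is regressive.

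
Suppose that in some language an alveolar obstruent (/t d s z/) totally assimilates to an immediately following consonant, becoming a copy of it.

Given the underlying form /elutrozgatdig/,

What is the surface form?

[elurroggaddig]

/t/ before /r/ → [r] (total assimilation)
/z/ before /g/ → [g] (total assimilation)
/t/ before /d/ → [d] (total assimilation)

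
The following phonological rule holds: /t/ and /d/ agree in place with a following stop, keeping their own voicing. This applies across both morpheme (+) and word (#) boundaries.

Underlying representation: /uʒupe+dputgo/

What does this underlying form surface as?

/d/ before /p/ (labial) → [b]
/t/ before /g/ (velar) → [k]

[uʒupe+bpukgo]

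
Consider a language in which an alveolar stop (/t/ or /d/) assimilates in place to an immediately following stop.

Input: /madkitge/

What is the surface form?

/d/ before /k/ (velar) → [g]
/t/ before /g/ (velar) → [k]

[magkikge]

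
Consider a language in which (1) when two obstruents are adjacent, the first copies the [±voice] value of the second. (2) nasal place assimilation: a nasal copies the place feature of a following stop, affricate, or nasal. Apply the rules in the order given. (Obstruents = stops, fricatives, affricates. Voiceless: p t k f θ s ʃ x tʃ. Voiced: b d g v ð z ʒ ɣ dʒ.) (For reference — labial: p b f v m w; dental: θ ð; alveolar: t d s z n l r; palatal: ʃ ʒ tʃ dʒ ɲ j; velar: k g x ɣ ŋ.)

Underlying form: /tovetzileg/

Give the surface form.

[tovedzileg]

Rule 1: /t/ before /z/ (voiced) → [d]
After rule 1: tovedzileg
Rule 2: no segment meets the rule's conditions; no change.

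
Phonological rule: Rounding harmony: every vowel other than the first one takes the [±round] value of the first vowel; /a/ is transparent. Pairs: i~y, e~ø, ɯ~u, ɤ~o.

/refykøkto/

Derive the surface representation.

/y/ harmonizes with /e/ ([-round]) → [i]
/ø/ harmonizes with /e/ ([-round]) → [e]
/o/ harmonizes with /e/ ([-round]) → [ɤ]

[refikektɤ]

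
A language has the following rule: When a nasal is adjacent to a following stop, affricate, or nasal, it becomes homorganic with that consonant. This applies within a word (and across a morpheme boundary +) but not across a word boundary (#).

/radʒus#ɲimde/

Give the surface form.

[radʒus#ɲinde]

/m/ before /d/ (alveolar) → [n]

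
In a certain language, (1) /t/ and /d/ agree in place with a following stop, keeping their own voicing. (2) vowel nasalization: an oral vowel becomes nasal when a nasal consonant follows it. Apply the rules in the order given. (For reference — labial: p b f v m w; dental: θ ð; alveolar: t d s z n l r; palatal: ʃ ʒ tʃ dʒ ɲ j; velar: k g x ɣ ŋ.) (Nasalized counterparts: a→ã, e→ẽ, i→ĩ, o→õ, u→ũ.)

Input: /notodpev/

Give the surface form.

Rule 1: /d/ before /p/ (labial) → [b]
After rule 1: notobpev
Rule 2: no segment meets the rule's conditions; no change.

[notobpev]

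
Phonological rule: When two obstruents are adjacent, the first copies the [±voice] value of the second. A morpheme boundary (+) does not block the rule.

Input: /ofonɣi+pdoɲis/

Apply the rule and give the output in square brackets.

/p/ before /d/ (voiced) → [b]

[ofonɣi+bdoɲis]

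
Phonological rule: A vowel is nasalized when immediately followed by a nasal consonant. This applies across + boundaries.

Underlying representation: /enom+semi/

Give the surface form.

/e/ before nasal /n/ → [ẽ]
/o/ before nasal /m/ → [õ]
/e/ before nasal /m/ → [ẽ]

[ẽnõm+sẽmi]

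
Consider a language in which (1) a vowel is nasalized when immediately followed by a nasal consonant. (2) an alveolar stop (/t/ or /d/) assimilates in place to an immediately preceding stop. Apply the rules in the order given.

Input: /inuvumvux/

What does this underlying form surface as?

Rule 1: /i/ before nasal /n/ → [ĩ]
Rule 1: /u/ before nasal /m/ → [ũ]
After rule 1: ĩnuvũmvux
Rule 2: no segment meets the rule's conditions; no change.

[ĩnuvũmvux]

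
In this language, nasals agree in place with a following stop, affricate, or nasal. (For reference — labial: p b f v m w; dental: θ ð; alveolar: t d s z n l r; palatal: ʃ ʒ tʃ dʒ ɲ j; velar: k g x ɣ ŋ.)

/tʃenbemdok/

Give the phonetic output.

[tʃembendok]

/n/ before /b/ (labial) → [m]
/m/ before /d/ (alveolar) → [n]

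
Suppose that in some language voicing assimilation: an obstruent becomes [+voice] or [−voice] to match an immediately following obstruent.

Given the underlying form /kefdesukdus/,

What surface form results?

[kevdesugdus]

/f/ before /d/ (voiced) → [v]
/k/ before /d/ (voiced) → [g]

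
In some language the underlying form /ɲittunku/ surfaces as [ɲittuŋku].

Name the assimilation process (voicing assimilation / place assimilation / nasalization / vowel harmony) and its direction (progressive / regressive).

place assimilation, regressive

/n/→[ŋ].
Each target copies a feature from the following segment, so the direction is regressive.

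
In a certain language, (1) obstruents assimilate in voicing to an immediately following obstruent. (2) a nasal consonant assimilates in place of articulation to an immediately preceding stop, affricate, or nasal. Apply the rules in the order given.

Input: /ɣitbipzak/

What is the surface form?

Rule 1: /t/ before /b/ (voiced) → [d]
Rule 1: /p/ before /z/ (voiced) → [b]
After rule 1: ɣidbibzak
Rule 2: no segment meets the rule's conditions; no change.

[ɣidbibzak]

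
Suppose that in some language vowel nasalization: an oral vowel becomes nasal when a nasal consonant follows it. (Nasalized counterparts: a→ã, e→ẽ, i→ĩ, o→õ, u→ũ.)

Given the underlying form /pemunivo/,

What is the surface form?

/e/ before nasal /m/ → [ẽ]
/u/ before nasal /n/ → [ũ]

[pẽmũnivo]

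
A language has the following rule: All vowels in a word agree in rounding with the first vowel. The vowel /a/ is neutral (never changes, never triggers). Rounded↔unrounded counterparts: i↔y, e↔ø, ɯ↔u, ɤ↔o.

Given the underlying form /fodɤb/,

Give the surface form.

[fodob]

/ɤ/ harmonizes with /o/ ([+round]) → [o]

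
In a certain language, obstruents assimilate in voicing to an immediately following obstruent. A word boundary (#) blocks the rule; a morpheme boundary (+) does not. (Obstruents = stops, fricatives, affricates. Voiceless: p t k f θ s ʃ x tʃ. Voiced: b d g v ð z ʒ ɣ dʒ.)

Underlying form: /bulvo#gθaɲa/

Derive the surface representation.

[bulvo#kθaɲa]

/g/ before /θ/ (voiceless) → [k]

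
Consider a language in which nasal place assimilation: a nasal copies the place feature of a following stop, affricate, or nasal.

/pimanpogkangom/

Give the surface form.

[pimampogkaŋgom]

/n/ before /p/ (labial) → [m]
/n/ before /g/ (velar) → [ŋ]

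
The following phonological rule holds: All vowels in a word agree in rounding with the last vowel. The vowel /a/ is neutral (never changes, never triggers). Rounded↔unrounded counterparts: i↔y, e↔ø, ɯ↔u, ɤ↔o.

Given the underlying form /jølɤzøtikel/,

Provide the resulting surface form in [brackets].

[jelɤzetikel]

/ø/ harmonizes with /e/ ([-round]) → [e]
/ø/ harmonizes with /e/ ([-round]) → [e]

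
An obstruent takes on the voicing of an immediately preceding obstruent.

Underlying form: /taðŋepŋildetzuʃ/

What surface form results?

/z/ after /t/ (voiceless) → [s]

[taðŋepŋildetsuʃ]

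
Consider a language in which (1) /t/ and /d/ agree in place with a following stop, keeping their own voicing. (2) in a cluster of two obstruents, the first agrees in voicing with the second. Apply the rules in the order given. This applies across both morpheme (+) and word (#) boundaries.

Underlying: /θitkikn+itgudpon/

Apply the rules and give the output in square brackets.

[θikkikn+igguppon]

Rule 1: /t/ before /k/ (velar) → [k]
Rule 1: /t/ before /g/ (velar) → [k]
Rule 1: /d/ before /p/ (labial) → [b]
After rule 1: θikkikn+ikgubpon
Rule 2: /k/ before /g/ (voiced) → [g]
Rule 2: /b/ before /p/ (voiceless) → [p]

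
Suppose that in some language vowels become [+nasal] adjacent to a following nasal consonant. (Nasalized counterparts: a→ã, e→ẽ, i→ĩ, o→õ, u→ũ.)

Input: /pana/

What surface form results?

/a/ before nasal /n/ → [ã]

[pãna]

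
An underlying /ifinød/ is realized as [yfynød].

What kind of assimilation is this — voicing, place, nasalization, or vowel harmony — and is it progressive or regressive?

vowel harmony, regressive

/i/→[y] /i/→[y].
Vowels agree with the last vowel, so the harmony is regressive.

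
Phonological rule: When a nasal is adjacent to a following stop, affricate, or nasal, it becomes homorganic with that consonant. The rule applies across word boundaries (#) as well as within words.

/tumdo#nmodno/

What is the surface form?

/m/ before /d/ (alveolar) → [n]
/n/ before /m/ (labial) → [m]

[tundo#mmodno]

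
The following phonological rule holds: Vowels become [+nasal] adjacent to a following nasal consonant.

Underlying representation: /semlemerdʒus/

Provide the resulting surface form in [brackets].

/e/ before nasal /m/ → [ẽ]
/e/ before nasal /m/ → [ẽ]

[sẽmlẽmerdʒus]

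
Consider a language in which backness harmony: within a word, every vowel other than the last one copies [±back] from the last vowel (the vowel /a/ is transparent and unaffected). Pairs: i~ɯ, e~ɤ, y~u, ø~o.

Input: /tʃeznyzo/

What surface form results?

/e/ harmonizes with /o/ ([+back]) → [ɤ]
/y/ harmonizes with /o/ ([+back]) → [u]

[tʃɤznuzo]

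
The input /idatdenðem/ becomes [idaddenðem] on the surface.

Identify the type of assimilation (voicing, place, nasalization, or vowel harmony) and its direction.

voicing assimilation, regressive

/t/→[d].
Each target copies a feature from the following segment, so the direction is regressive.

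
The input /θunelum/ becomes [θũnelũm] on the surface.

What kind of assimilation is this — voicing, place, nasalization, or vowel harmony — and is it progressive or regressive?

/u/→[ũ] /u/→[ũ].
Each target copies a feature from the following segment, so the direction is regressive.

nasalization, regressive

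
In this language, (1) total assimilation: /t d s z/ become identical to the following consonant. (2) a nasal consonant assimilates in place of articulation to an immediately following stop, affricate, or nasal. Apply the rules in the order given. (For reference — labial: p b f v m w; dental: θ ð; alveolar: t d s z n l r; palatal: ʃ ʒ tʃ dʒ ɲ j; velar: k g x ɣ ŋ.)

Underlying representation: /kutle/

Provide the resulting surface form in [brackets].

[kulle]

Rule 1: /t/ before /l/ → [l] (total assimilation)
After rule 1: kulle
Rule 2: no segment meets the rule's conditions; no change.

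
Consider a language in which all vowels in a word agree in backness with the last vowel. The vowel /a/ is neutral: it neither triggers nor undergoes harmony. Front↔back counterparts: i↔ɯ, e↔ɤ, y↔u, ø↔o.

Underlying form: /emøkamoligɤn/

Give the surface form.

/e/ harmonizes with /ɤ/ ([+back]) → [ɤ]
/ø/ harmonizes with /ɤ/ ([+back]) → [o]
/i/ harmonizes with /ɤ/ ([+back]) → [ɯ]

[ɤmokamolɯgɤn]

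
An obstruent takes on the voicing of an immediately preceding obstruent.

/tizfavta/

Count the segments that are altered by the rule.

2

/f/ after /z/ (voiced) → [v]
/t/ after /v/ (voiced) → [d]
2 segments change.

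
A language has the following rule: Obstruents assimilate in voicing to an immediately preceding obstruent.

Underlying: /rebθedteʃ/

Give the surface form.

/θ/ after /b/ (voiced) → [ð]
/t/ after /d/ (voiced) → [d]

[rebðeddeʃ]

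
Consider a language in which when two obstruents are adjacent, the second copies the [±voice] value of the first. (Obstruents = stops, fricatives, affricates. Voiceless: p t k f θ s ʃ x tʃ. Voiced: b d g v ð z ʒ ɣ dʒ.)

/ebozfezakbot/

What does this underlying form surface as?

[ebozvezakpot]

/f/ after /z/ (voiced) → [v]
/b/ after /k/ (voiceless) → [p]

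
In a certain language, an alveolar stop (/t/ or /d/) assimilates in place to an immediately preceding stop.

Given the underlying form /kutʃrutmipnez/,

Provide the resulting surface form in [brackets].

no segment meets the rule's conditions; no change.

[kutʃrutmipnez]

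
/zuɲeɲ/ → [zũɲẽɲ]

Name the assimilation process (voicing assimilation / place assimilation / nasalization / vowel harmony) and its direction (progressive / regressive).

/u/→[ũ] /e/→[ẽ].
Each target copies a feature from the following segment, so the direction is regressive.

nasalization, regressive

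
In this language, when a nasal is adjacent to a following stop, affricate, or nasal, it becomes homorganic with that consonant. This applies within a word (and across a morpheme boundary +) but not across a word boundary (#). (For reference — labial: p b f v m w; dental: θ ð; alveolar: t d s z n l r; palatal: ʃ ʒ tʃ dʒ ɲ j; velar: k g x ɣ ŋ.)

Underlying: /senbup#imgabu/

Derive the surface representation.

[sembup#iŋgabu]

/n/ before /b/ (labial) → [m]
/m/ before /g/ (velar) → [ŋ]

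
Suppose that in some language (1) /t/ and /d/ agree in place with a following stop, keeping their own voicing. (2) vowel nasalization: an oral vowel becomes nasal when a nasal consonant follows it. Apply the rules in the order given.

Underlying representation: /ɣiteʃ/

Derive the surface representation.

Rule 1: no segment meets the rule's conditions; no change.
After rule 1: ɣiteʃ
Rule 2: no segment meets the rule's conditions; no change.

[ɣiteʃ]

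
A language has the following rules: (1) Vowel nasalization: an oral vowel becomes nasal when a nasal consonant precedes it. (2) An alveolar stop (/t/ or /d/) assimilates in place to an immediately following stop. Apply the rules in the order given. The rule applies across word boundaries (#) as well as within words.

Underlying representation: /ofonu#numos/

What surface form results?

Rule 1: /u/ after nasal /n/ → [ũ]
Rule 1: /u/ after nasal /n/ → [ũ]
Rule 1: /o/ after nasal /m/ → [õ]
After rule 1: ofonũ#nũmõs
Rule 2: no segment meets the rule's conditions; no change.

[ofonũ#nũmõs]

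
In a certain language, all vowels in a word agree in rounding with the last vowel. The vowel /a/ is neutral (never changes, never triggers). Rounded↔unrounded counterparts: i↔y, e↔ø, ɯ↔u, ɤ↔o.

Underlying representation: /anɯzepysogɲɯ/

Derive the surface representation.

/y/ harmonizes with /ɯ/ ([-round]) → [i]
/o/ harmonizes with /ɯ/ ([-round]) → [ɤ]

[anɯzepisɤgɲɯ]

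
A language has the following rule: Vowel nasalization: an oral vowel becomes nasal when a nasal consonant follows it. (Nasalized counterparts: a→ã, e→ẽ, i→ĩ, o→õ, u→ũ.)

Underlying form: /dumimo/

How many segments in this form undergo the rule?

/u/ before nasal /m/ → [ũ]
/i/ before nasal /m/ → [ĩ]
2 segments change.

2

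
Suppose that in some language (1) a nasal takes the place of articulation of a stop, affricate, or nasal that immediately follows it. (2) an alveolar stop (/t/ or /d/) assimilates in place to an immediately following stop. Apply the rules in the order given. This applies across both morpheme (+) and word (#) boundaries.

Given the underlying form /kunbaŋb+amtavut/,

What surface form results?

[kumbamb+antavut]

Rule 1: /n/ before /b/ (labial) → [m]
Rule 1: /ŋ/ before /b/ (labial) → [m]
Rule 1: /m/ before /t/ (alveolar) → [n]
After rule 1: kumbamb+antavut
Rule 2: no segment meets the rule's conditions; no change.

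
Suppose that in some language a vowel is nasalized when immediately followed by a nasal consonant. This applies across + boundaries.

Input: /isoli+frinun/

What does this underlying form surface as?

/i/ before nasal /n/ → [ĩ]
/u/ before nasal /n/ → [ũ]

[isoli+frĩnũn]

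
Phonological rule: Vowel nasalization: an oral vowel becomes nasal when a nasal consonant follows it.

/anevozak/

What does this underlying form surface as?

/a/ before nasal /n/ → [ã]

[ãnevozak]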